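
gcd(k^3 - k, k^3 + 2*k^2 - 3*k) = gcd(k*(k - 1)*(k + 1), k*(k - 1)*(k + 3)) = k^2 - k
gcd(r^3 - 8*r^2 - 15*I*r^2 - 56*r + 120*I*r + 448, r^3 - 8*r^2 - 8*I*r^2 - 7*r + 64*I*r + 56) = r^2 + r*(-8 - 7*I) + 56*I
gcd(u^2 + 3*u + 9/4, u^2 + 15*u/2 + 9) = u + 3/2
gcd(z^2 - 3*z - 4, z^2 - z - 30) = 1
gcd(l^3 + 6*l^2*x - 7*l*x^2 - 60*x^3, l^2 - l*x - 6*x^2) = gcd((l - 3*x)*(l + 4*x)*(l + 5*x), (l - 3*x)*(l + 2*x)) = -l + 3*x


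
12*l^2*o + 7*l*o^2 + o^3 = o*(3*l + o)*(4*l + o)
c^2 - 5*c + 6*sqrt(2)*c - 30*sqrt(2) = (c - 5)*(c + 6*sqrt(2))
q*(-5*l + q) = -5*l*q + q^2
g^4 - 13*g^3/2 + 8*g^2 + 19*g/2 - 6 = (g - 4)*(g - 3)*(g - 1/2)*(g + 1)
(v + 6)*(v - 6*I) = v^2 + 6*v - 6*I*v - 36*I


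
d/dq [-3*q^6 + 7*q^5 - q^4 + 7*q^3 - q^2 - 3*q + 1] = -18*q^5 + 35*q^4 - 4*q^3 + 21*q^2 - 2*q - 3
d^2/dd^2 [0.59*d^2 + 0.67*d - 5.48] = 1.18000000000000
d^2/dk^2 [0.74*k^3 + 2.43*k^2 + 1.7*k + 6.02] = 4.44*k + 4.86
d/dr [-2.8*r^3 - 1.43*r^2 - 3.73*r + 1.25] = -8.4*r^2 - 2.86*r - 3.73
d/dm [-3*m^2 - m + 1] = -6*m - 1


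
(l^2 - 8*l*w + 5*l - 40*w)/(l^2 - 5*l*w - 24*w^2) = (l + 5)/(l + 3*w)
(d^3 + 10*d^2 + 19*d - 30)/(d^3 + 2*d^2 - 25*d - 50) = (d^2 + 5*d - 6)/(d^2 - 3*d - 10)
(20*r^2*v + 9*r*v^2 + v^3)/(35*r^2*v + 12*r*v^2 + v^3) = (4*r + v)/(7*r + v)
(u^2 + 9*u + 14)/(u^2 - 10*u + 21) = (u^2 + 9*u + 14)/(u^2 - 10*u + 21)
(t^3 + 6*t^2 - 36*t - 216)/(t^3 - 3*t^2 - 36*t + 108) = (t + 6)/(t - 3)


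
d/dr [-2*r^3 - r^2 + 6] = 2*r*(-3*r - 1)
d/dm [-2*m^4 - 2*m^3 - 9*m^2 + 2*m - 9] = -8*m^3 - 6*m^2 - 18*m + 2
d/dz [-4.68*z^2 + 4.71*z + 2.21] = 4.71 - 9.36*z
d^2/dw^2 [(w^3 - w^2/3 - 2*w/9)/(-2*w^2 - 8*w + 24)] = 2*(-131*w^3 + 702*w^2 - 1908*w + 264)/(9*(w^6 + 12*w^5 + 12*w^4 - 224*w^3 - 144*w^2 + 1728*w - 1728))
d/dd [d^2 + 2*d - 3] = 2*d + 2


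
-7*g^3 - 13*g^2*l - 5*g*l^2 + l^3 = (-7*g + l)*(g + l)^2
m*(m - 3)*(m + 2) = m^3 - m^2 - 6*m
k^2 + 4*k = k*(k + 4)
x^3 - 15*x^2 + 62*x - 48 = (x - 8)*(x - 6)*(x - 1)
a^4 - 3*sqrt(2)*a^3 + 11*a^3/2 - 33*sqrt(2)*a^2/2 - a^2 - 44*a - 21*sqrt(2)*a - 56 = (a + 2)*(a + 7/2)*(a - 4*sqrt(2))*(a + sqrt(2))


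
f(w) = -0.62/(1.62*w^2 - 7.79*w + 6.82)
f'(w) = -0.62*(7.79 - 3.24*w)/(1.62*w^2 - 7.79*w + 6.82)^2 = (2.0088*w - 4.8298)/(1.62*w^2 - 7.79*w + 6.82)^2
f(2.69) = 0.26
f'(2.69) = 0.10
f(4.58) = -0.12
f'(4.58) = 0.17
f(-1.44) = -0.03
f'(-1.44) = -0.02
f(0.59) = -0.22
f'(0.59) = -0.47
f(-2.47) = -0.02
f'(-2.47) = -0.01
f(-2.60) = -0.02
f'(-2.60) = -0.01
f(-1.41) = -0.03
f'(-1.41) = -0.02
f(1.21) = 2.65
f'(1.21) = -43.79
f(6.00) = -0.03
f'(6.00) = 0.02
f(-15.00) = -0.00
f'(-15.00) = -0.00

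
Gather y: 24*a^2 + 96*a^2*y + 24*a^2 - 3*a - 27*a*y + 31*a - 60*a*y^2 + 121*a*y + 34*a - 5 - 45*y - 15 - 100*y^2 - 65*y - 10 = 48*a^2 + 62*a + y^2*(-60*a - 100) + y*(96*a^2 + 94*a - 110) - 30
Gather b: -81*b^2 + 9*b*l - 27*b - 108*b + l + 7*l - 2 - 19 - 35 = -81*b^2 + b*(9*l - 135) + 8*l - 56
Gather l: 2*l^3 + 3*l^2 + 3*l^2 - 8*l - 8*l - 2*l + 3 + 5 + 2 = 2*l^3 + 6*l^2 - 18*l + 10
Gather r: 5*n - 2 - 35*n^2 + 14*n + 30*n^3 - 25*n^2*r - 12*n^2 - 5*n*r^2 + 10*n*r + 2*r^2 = 30*n^3 - 47*n^2 + 19*n + r^2*(2 - 5*n) + r*(-25*n^2 + 10*n) - 2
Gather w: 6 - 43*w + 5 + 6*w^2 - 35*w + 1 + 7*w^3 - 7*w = 7*w^3 + 6*w^2 - 85*w + 12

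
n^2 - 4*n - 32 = (n - 8)*(n + 4)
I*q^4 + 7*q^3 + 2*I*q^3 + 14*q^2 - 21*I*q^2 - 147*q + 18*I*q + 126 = (q - 3)*(q + 6)*(q - 7*I)*(I*q - I)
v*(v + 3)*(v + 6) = v^3 + 9*v^2 + 18*v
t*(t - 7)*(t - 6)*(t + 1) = t^4 - 12*t^3 + 29*t^2 + 42*t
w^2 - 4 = (w - 2)*(w + 2)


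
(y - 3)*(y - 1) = y^2 - 4*y + 3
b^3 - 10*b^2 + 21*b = b*(b - 7)*(b - 3)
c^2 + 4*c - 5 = (c - 1)*(c + 5)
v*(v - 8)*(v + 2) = v^3 - 6*v^2 - 16*v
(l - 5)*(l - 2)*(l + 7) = l^3 - 39*l + 70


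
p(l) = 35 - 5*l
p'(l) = -5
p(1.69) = 26.55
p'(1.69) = -5.00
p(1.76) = 26.20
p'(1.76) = -5.00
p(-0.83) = 39.15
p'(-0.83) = -5.00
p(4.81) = 10.95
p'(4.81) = -5.00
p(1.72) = 26.40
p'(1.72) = -5.00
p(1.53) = 27.35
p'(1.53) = -5.00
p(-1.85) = 44.25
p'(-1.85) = -5.00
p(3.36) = 18.20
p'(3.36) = -5.00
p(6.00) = 5.00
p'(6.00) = -5.00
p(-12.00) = 95.00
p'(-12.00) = -5.00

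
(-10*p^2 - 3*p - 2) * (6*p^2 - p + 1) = -60*p^4 - 8*p^3 - 19*p^2 - p - 2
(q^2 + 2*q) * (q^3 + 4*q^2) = q^5 + 6*q^4 + 8*q^3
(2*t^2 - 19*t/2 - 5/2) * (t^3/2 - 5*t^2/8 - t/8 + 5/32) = t^5 - 6*t^4 + 71*t^3/16 + 49*t^2/16 - 75*t/64 - 25/64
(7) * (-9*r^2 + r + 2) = -63*r^2 + 7*r + 14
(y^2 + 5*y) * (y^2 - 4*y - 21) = y^4 + y^3 - 41*y^2 - 105*y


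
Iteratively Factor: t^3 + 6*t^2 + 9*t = (t + 3)*(t^2 + 3*t) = (t + 3)^2*(t)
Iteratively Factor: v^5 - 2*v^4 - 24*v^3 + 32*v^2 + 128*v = (v + 2)*(v^4 - 4*v^3 - 16*v^2 + 64*v) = (v + 2)*(v + 4)*(v^3 - 8*v^2 + 16*v) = (v - 4)*(v + 2)*(v + 4)*(v^2 - 4*v) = (v - 4)^2*(v + 2)*(v + 4)*(v)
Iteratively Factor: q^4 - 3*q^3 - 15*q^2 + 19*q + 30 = (q + 1)*(q^3 - 4*q^2 - 11*q + 30) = (q + 1)*(q + 3)*(q^2 - 7*q + 10) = (q - 5)*(q + 1)*(q + 3)*(q - 2)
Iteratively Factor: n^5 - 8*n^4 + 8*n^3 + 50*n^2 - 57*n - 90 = (n + 1)*(n^4 - 9*n^3 + 17*n^2 + 33*n - 90) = (n - 5)*(n + 1)*(n^3 - 4*n^2 - 3*n + 18) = (n - 5)*(n - 3)*(n + 1)*(n^2 - n - 6) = (n - 5)*(n - 3)*(n + 1)*(n + 2)*(n - 3)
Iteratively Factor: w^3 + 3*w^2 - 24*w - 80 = (w + 4)*(w^2 - w - 20) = (w - 5)*(w + 4)*(w + 4)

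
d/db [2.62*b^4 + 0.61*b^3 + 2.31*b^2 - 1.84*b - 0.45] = 10.48*b^3 + 1.83*b^2 + 4.62*b - 1.84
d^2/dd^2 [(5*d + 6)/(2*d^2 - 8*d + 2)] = ((14 - 15*d)*(d^2 - 4*d + 1) + (d - 2)^2*(20*d + 24))/(d^2 - 4*d + 1)^3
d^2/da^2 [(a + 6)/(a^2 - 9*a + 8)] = 2*(3*(1 - a)*(a^2 - 9*a + 8) + (a + 6)*(2*a - 9)^2)/(a^2 - 9*a + 8)^3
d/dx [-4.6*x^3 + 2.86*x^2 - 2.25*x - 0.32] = -13.8*x^2 + 5.72*x - 2.25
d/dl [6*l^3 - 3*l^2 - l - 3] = 18*l^2 - 6*l - 1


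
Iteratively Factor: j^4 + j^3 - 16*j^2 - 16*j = (j - 4)*(j^3 + 5*j^2 + 4*j) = (j - 4)*(j + 4)*(j^2 + j) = j*(j - 4)*(j + 4)*(j + 1)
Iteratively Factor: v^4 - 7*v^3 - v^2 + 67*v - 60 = (v - 5)*(v^3 - 2*v^2 - 11*v + 12) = (v - 5)*(v - 4)*(v^2 + 2*v - 3) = (v - 5)*(v - 4)*(v + 3)*(v - 1)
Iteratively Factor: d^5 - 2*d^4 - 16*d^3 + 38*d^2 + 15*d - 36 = (d - 1)*(d^4 - d^3 - 17*d^2 + 21*d + 36) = (d - 3)*(d - 1)*(d^3 + 2*d^2 - 11*d - 12) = (d - 3)*(d - 1)*(d + 4)*(d^2 - 2*d - 3) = (d - 3)^2*(d - 1)*(d + 4)*(d + 1)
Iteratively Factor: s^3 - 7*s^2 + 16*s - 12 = (s - 3)*(s^2 - 4*s + 4) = (s - 3)*(s - 2)*(s - 2)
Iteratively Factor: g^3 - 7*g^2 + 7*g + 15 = (g - 5)*(g^2 - 2*g - 3) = (g - 5)*(g + 1)*(g - 3)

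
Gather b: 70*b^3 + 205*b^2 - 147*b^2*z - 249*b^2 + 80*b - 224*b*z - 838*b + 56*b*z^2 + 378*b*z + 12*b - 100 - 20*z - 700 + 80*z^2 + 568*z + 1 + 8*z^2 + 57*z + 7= 70*b^3 + b^2*(-147*z - 44) + b*(56*z^2 + 154*z - 746) + 88*z^2 + 605*z - 792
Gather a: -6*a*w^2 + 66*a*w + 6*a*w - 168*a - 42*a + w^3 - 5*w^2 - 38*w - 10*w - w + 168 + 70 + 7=a*(-6*w^2 + 72*w - 210) + w^3 - 5*w^2 - 49*w + 245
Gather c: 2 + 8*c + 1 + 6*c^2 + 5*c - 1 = 6*c^2 + 13*c + 2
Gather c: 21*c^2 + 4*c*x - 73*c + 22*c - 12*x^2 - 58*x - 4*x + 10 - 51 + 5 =21*c^2 + c*(4*x - 51) - 12*x^2 - 62*x - 36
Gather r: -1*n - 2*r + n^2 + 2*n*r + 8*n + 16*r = n^2 + 7*n + r*(2*n + 14)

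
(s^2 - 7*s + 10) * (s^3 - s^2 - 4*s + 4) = s^5 - 8*s^4 + 13*s^3 + 22*s^2 - 68*s + 40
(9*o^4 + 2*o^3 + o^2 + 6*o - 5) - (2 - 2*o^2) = 9*o^4 + 2*o^3 + 3*o^2 + 6*o - 7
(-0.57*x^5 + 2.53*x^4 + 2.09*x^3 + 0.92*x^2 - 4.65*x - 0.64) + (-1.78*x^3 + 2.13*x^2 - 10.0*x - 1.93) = -0.57*x^5 + 2.53*x^4 + 0.31*x^3 + 3.05*x^2 - 14.65*x - 2.57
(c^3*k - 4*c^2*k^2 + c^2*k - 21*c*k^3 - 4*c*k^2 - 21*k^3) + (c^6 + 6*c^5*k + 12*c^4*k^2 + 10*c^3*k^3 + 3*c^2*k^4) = c^6 + 6*c^5*k + 12*c^4*k^2 + 10*c^3*k^3 + c^3*k + 3*c^2*k^4 - 4*c^2*k^2 + c^2*k - 21*c*k^3 - 4*c*k^2 - 21*k^3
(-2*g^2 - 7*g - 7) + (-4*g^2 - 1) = -6*g^2 - 7*g - 8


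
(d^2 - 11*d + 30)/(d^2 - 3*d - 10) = (d - 6)/(d + 2)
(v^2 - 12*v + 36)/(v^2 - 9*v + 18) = (v - 6)/(v - 3)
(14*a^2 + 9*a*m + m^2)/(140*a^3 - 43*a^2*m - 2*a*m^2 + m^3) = (2*a + m)/(20*a^2 - 9*a*m + m^2)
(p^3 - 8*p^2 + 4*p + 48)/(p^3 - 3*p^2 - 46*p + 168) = (p + 2)/(p + 7)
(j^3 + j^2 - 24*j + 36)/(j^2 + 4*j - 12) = j - 3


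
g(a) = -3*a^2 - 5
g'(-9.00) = 54.00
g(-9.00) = -248.00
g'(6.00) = -36.00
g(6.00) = -113.00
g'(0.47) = -2.82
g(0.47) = -5.66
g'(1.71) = -10.26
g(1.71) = -13.77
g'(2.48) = -14.88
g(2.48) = -23.45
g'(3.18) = -19.08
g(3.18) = -35.34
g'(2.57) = -15.42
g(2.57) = -24.81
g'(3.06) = -18.36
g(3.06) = -33.09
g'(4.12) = -24.72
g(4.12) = -55.92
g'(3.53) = -21.18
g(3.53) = -42.38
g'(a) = -6*a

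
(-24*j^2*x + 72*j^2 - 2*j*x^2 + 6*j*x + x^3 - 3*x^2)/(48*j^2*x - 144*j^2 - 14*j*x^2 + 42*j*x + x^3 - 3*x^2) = (4*j + x)/(-8*j + x)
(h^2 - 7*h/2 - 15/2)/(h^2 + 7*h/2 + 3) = (h - 5)/(h + 2)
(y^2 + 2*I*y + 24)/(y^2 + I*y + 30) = (y - 4*I)/(y - 5*I)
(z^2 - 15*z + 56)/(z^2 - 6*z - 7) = (z - 8)/(z + 1)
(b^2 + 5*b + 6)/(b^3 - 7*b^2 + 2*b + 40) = (b + 3)/(b^2 - 9*b + 20)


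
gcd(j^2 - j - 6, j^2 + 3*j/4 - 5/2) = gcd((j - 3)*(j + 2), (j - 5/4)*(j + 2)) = j + 2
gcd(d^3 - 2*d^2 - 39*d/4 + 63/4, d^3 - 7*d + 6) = d + 3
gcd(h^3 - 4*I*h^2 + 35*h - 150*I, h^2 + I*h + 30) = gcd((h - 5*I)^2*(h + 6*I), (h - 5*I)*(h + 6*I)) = h^2 + I*h + 30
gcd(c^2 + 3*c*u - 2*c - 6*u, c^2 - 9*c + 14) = c - 2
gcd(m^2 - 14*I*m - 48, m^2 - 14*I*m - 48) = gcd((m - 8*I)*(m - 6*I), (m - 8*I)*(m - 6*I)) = m^2 - 14*I*m - 48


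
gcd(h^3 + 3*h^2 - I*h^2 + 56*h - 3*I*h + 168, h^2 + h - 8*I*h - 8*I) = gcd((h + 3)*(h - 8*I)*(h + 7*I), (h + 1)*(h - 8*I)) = h - 8*I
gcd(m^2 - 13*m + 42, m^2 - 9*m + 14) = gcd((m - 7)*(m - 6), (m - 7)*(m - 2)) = m - 7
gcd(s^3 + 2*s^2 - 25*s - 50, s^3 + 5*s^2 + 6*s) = s + 2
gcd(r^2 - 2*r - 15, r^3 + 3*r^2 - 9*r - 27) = r + 3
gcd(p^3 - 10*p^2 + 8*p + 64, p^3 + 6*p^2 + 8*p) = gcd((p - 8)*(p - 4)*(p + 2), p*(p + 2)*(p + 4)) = p + 2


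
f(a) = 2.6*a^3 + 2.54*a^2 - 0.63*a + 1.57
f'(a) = 7.8*a^2 + 5.08*a - 0.63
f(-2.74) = -31.12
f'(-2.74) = 44.01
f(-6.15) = -503.27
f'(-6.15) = 263.14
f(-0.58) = 2.28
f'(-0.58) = -0.95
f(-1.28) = 1.09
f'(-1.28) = 5.65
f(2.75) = 73.12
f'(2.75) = 72.33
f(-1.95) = -6.82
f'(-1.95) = 19.12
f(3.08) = 99.69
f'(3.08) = 89.01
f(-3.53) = -78.92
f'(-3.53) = 78.63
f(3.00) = 92.74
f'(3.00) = 84.81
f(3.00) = 92.74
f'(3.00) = 84.81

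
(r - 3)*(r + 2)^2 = r^3 + r^2 - 8*r - 12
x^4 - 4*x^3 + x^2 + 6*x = x*(x - 3)*(x - 2)*(x + 1)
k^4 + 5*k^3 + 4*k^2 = k^2*(k + 1)*(k + 4)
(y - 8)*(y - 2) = y^2 - 10*y + 16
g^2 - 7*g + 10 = (g - 5)*(g - 2)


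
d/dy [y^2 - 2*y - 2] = 2*y - 2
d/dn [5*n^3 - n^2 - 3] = n*(15*n - 2)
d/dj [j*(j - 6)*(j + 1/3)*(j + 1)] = 4*j^3 - 14*j^2 - 46*j/3 - 2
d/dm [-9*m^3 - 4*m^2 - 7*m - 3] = -27*m^2 - 8*m - 7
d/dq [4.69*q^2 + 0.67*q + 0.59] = 9.38*q + 0.67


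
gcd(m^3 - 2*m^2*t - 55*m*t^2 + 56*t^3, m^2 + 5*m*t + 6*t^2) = 1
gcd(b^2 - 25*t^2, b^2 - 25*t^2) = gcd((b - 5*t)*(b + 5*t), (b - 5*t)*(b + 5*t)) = -b^2 + 25*t^2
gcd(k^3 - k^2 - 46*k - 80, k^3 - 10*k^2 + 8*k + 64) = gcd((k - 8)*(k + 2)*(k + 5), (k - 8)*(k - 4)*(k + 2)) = k^2 - 6*k - 16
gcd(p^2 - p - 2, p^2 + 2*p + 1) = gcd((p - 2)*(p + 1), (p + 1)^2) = p + 1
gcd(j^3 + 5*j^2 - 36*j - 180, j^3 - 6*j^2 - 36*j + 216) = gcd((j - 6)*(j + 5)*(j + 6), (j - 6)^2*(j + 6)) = j^2 - 36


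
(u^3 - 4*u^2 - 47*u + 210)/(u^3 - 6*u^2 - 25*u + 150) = (u + 7)/(u + 5)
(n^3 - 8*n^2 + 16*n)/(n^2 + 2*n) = (n^2 - 8*n + 16)/(n + 2)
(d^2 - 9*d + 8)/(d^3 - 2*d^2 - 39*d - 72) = (d - 1)/(d^2 + 6*d + 9)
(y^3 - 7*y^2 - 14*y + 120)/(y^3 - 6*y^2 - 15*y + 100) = (y - 6)/(y - 5)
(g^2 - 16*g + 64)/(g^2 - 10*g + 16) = (g - 8)/(g - 2)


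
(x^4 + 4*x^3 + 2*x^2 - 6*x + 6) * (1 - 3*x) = -3*x^5 - 11*x^4 - 2*x^3 + 20*x^2 - 24*x + 6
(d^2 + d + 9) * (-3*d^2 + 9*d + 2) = -3*d^4 + 6*d^3 - 16*d^2 + 83*d + 18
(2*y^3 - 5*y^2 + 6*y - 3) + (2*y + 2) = 2*y^3 - 5*y^2 + 8*y - 1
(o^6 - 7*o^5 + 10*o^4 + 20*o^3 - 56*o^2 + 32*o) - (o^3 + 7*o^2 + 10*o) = o^6 - 7*o^5 + 10*o^4 + 19*o^3 - 63*o^2 + 22*o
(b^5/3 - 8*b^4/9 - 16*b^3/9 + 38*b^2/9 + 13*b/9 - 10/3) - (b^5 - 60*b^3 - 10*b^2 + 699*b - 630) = -2*b^5/3 - 8*b^4/9 + 524*b^3/9 + 128*b^2/9 - 6278*b/9 + 1880/3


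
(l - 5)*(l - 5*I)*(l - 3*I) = l^3 - 5*l^2 - 8*I*l^2 - 15*l + 40*I*l + 75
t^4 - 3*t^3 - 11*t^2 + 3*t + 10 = (t - 5)*(t - 1)*(t + 1)*(t + 2)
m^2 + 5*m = m*(m + 5)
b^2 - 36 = (b - 6)*(b + 6)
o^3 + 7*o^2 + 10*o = o*(o + 2)*(o + 5)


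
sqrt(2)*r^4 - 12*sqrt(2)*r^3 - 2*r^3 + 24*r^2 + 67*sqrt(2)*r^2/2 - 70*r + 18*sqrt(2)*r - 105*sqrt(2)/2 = (r - 7)*(r - 5)*(r - 3*sqrt(2)/2)*(sqrt(2)*r + 1)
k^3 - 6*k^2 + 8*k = k*(k - 4)*(k - 2)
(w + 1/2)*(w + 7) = w^2 + 15*w/2 + 7/2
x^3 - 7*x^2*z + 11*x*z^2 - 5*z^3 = (x - 5*z)*(x - z)^2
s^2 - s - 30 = (s - 6)*(s + 5)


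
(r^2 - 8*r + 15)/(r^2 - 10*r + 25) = (r - 3)/(r - 5)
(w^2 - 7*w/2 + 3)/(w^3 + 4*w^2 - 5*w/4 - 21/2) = 2*(w - 2)/(2*w^2 + 11*w + 14)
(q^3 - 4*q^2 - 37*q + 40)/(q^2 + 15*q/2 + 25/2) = 2*(q^2 - 9*q + 8)/(2*q + 5)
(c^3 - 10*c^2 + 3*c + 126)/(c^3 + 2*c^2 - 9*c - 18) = (c^2 - 13*c + 42)/(c^2 - c - 6)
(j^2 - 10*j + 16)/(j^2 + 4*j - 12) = (j - 8)/(j + 6)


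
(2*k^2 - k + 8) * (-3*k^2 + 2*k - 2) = -6*k^4 + 7*k^3 - 30*k^2 + 18*k - 16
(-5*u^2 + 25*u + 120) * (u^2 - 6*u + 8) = -5*u^4 + 55*u^3 - 70*u^2 - 520*u + 960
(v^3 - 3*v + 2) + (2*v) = v^3 - v + 2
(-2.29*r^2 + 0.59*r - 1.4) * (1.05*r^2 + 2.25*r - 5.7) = -2.4045*r^4 - 4.533*r^3 + 12.9105*r^2 - 6.513*r + 7.98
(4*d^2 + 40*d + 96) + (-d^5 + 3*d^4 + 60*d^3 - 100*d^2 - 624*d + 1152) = -d^5 + 3*d^4 + 60*d^3 - 96*d^2 - 584*d + 1248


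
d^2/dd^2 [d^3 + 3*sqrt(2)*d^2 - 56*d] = 6*d + 6*sqrt(2)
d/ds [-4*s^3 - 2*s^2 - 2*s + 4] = -12*s^2 - 4*s - 2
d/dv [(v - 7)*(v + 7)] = 2*v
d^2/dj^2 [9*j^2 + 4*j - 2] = 18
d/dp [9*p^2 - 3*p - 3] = 18*p - 3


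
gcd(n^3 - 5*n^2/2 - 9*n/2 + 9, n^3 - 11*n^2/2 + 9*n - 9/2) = n^2 - 9*n/2 + 9/2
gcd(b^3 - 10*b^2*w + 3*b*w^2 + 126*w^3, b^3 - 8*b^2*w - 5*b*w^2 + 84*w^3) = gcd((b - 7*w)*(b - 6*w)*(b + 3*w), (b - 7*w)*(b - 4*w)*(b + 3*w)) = -b^2 + 4*b*w + 21*w^2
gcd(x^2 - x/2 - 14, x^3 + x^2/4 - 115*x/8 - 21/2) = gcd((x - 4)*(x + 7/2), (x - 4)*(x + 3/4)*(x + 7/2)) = x^2 - x/2 - 14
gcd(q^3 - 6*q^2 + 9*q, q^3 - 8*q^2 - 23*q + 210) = 1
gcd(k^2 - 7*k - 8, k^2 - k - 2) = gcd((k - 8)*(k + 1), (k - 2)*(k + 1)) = k + 1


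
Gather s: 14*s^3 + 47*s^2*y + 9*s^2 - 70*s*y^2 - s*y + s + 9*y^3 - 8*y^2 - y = 14*s^3 + s^2*(47*y + 9) + s*(-70*y^2 - y + 1) + 9*y^3 - 8*y^2 - y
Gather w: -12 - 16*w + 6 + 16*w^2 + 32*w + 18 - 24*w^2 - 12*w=-8*w^2 + 4*w + 12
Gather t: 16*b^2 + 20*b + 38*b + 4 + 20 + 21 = 16*b^2 + 58*b + 45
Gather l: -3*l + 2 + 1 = 3 - 3*l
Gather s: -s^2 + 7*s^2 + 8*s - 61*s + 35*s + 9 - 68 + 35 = 6*s^2 - 18*s - 24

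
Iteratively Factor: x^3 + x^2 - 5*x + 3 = (x - 1)*(x^2 + 2*x - 3) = (x - 1)*(x + 3)*(x - 1)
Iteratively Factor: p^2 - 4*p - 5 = (p - 5)*(p + 1)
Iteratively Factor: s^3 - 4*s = (s - 2)*(s^2 + 2*s) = s*(s - 2)*(s + 2)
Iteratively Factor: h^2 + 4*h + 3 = (h + 3)*(h + 1)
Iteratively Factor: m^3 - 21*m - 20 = (m + 1)*(m^2 - m - 20) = (m + 1)*(m + 4)*(m - 5)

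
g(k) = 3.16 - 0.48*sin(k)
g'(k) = -0.48*cos(k)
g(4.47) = 3.63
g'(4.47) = 0.12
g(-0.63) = 3.44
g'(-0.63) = -0.39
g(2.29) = 2.80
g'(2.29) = 0.32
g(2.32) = 2.81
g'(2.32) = 0.33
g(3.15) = 3.16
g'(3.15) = 0.48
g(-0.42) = 3.36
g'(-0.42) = -0.44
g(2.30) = 2.80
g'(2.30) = 0.32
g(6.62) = 3.00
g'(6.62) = -0.45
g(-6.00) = 3.03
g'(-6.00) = -0.46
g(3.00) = 3.09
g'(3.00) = 0.48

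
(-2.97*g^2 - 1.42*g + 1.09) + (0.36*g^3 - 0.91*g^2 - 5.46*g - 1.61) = 0.36*g^3 - 3.88*g^2 - 6.88*g - 0.52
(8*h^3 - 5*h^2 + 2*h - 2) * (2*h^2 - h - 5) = 16*h^5 - 18*h^4 - 31*h^3 + 19*h^2 - 8*h + 10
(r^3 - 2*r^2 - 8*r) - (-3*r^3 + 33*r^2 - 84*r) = 4*r^3 - 35*r^2 + 76*r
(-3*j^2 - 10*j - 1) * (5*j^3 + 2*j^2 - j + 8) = -15*j^5 - 56*j^4 - 22*j^3 - 16*j^2 - 79*j - 8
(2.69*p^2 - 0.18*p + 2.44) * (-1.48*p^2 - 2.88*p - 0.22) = -3.9812*p^4 - 7.4808*p^3 - 3.6846*p^2 - 6.9876*p - 0.5368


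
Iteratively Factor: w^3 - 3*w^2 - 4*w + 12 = (w - 2)*(w^2 - w - 6) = (w - 3)*(w - 2)*(w + 2)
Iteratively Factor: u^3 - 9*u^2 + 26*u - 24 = (u - 4)*(u^2 - 5*u + 6) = (u - 4)*(u - 3)*(u - 2)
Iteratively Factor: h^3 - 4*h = (h - 2)*(h^2 + 2*h) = h*(h - 2)*(h + 2)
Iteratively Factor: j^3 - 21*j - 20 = (j + 1)*(j^2 - j - 20) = (j + 1)*(j + 4)*(j - 5)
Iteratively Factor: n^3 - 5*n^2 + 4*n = (n)*(n^2 - 5*n + 4) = n*(n - 4)*(n - 1)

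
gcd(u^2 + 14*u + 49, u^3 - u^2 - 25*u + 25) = 1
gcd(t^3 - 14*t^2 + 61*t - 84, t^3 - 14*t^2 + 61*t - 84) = t^3 - 14*t^2 + 61*t - 84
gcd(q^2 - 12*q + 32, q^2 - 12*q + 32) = q^2 - 12*q + 32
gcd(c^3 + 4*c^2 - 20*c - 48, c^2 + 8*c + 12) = c^2 + 8*c + 12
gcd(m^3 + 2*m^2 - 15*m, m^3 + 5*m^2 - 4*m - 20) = m + 5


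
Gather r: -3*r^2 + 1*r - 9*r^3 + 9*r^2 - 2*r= -9*r^3 + 6*r^2 - r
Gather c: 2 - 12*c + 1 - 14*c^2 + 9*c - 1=-14*c^2 - 3*c + 2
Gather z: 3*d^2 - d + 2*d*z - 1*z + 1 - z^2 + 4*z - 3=3*d^2 - d - z^2 + z*(2*d + 3) - 2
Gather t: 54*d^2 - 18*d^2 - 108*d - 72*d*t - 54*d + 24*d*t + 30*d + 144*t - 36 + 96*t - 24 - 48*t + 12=36*d^2 - 132*d + t*(192 - 48*d) - 48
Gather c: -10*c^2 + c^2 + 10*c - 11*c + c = -9*c^2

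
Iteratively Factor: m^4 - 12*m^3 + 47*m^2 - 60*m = (m)*(m^3 - 12*m^2 + 47*m - 60) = m*(m - 3)*(m^2 - 9*m + 20) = m*(m - 5)*(m - 3)*(m - 4)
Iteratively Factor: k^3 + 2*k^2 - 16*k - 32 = (k - 4)*(k^2 + 6*k + 8) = (k - 4)*(k + 4)*(k + 2)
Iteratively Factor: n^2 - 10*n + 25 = (n - 5)*(n - 5)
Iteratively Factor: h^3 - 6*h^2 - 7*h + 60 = (h - 5)*(h^2 - h - 12) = (h - 5)*(h + 3)*(h - 4)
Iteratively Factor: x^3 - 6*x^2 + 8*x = (x - 4)*(x^2 - 2*x) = x*(x - 4)*(x - 2)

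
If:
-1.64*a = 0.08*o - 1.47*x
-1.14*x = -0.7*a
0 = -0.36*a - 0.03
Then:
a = -0.08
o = 0.77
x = -0.05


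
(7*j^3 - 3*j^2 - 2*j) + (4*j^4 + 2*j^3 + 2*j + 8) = 4*j^4 + 9*j^3 - 3*j^2 + 8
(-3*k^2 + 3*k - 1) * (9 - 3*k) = 9*k^3 - 36*k^2 + 30*k - 9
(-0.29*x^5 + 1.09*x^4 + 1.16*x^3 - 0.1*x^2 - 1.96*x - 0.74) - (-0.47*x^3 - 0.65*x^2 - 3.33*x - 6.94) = -0.29*x^5 + 1.09*x^4 + 1.63*x^3 + 0.55*x^2 + 1.37*x + 6.2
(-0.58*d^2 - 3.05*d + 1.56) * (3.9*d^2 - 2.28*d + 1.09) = -2.262*d^4 - 10.5726*d^3 + 12.4058*d^2 - 6.8813*d + 1.7004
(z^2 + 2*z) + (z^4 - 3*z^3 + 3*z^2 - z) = z^4 - 3*z^3 + 4*z^2 + z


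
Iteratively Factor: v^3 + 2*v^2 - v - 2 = (v + 1)*(v^2 + v - 2) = (v + 1)*(v + 2)*(v - 1)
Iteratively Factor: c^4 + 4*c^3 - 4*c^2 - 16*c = (c + 2)*(c^3 + 2*c^2 - 8*c) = (c - 2)*(c + 2)*(c^2 + 4*c) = c*(c - 2)*(c + 2)*(c + 4)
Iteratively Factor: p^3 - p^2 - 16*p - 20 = (p + 2)*(p^2 - 3*p - 10) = (p + 2)^2*(p - 5)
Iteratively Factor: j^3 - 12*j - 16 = (j + 2)*(j^2 - 2*j - 8) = (j + 2)^2*(j - 4)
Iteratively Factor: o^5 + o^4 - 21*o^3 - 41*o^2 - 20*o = (o + 1)*(o^4 - 21*o^2 - 20*o) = (o + 1)^2*(o^3 - o^2 - 20*o) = (o - 5)*(o + 1)^2*(o^2 + 4*o) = o*(o - 5)*(o + 1)^2*(o + 4)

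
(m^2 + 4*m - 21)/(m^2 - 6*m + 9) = (m + 7)/(m - 3)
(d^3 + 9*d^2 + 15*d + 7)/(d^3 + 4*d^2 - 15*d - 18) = (d^2 + 8*d + 7)/(d^2 + 3*d - 18)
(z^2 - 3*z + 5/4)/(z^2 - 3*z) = (z^2 - 3*z + 5/4)/(z*(z - 3))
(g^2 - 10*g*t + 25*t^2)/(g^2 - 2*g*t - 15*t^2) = (g - 5*t)/(g + 3*t)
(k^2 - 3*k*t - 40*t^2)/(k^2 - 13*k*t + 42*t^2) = (k^2 - 3*k*t - 40*t^2)/(k^2 - 13*k*t + 42*t^2)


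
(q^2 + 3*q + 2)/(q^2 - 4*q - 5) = (q + 2)/(q - 5)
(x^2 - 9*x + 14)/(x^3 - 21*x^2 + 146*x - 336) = (x - 2)/(x^2 - 14*x + 48)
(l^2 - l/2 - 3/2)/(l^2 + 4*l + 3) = (l - 3/2)/(l + 3)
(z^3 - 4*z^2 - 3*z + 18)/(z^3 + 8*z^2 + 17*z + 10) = (z^2 - 6*z + 9)/(z^2 + 6*z + 5)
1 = 1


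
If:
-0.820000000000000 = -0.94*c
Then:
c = 0.87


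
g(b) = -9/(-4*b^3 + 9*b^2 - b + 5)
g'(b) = -9*(12*b^2 - 18*b + 1)/(-4*b^3 + 9*b^2 - b + 5)^2 = 9*(-12*b^2 + 18*b - 1)/(4*b^3 - 9*b^2 + b - 5)^2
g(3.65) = 0.12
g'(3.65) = -0.16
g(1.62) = -0.90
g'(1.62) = -0.30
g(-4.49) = -0.02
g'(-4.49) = -0.01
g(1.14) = -0.93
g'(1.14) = 0.38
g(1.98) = -1.24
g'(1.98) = -2.12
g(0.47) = -1.47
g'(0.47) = 1.16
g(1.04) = -0.98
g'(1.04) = 0.50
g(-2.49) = -0.07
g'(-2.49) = -0.07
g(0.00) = -1.80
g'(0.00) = -0.36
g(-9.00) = 0.00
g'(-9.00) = 0.00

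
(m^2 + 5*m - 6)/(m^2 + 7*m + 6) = (m - 1)/(m + 1)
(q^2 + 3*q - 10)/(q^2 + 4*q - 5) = (q - 2)/(q - 1)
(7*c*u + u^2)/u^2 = (7*c + u)/u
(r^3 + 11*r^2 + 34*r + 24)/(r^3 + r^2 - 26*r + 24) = (r^2 + 5*r + 4)/(r^2 - 5*r + 4)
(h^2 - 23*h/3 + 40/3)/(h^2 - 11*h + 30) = (h - 8/3)/(h - 6)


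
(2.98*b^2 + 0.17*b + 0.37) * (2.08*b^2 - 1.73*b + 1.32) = 6.1984*b^4 - 4.8018*b^3 + 4.4091*b^2 - 0.4157*b + 0.4884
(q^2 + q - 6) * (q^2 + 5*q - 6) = q^4 + 6*q^3 - 7*q^2 - 36*q + 36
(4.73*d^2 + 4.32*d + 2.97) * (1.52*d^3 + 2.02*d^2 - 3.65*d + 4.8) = 7.1896*d^5 + 16.121*d^4 - 4.0237*d^3 + 12.9354*d^2 + 9.8955*d + 14.256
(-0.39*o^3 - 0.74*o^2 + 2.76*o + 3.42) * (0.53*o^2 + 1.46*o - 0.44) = -0.2067*o^5 - 0.9616*o^4 + 0.554*o^3 + 6.1678*o^2 + 3.7788*o - 1.5048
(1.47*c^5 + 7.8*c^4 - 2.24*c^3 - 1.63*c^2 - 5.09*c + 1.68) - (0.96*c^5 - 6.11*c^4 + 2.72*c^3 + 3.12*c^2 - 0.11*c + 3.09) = 0.51*c^5 + 13.91*c^4 - 4.96*c^3 - 4.75*c^2 - 4.98*c - 1.41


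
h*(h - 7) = h^2 - 7*h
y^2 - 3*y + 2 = (y - 2)*(y - 1)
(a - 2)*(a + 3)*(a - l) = a^3 - a^2*l + a^2 - a*l - 6*a + 6*l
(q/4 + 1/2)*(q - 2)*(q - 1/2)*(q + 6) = q^4/4 + 11*q^3/8 - 7*q^2/4 - 11*q/2 + 3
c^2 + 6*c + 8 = (c + 2)*(c + 4)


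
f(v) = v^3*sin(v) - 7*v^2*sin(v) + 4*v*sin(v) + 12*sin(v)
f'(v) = v^3*cos(v) + 3*v^2*sin(v) - 7*v^2*cos(v) - 14*v*sin(v) + 4*v*cos(v) + 4*sin(v) + 12*cos(v)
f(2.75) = -3.49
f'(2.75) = 3.94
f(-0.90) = -1.57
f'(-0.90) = -13.66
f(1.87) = 1.47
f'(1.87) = -11.62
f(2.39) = -3.26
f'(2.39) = -4.93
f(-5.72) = -228.00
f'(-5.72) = -263.81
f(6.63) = 7.56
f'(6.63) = 35.56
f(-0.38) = -3.49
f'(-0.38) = 5.13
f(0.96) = 8.42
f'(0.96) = 0.42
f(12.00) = -418.53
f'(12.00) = 514.40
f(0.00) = 0.00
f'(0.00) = 12.00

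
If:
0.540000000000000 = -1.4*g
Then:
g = -0.39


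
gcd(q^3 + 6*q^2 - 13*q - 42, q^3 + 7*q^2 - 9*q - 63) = q^2 + 4*q - 21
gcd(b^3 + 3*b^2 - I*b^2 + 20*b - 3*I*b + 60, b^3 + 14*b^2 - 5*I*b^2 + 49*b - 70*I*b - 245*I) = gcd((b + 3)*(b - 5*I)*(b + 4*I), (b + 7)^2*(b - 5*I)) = b - 5*I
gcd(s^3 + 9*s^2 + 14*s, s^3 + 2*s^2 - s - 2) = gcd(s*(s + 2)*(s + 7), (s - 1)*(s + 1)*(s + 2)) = s + 2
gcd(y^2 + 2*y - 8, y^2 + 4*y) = y + 4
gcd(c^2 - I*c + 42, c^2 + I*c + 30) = c + 6*I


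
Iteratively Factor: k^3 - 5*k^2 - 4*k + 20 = (k - 5)*(k^2 - 4) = (k - 5)*(k - 2)*(k + 2)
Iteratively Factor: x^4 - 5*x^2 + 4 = (x + 2)*(x^3 - 2*x^2 - x + 2) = (x - 2)*(x + 2)*(x^2 - 1) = (x - 2)*(x - 1)*(x + 2)*(x + 1)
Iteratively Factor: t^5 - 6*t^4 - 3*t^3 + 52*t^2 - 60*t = (t - 5)*(t^4 - t^3 - 8*t^2 + 12*t) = (t - 5)*(t - 2)*(t^3 + t^2 - 6*t) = (t - 5)*(t - 2)^2*(t^2 + 3*t) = t*(t - 5)*(t - 2)^2*(t + 3)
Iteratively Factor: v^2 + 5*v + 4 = (v + 4)*(v + 1)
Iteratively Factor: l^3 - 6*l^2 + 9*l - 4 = (l - 4)*(l^2 - 2*l + 1) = (l - 4)*(l - 1)*(l - 1)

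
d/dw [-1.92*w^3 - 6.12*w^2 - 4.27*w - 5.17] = -5.76*w^2 - 12.24*w - 4.27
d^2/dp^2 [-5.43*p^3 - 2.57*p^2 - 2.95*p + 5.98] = -32.58*p - 5.14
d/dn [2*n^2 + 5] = 4*n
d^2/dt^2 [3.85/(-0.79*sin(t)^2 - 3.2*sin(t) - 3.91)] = (9.61114*sin(t)^4 + 29.1984*sin(t)^3 - 22.56177*sin(t)^2 - 106.568*sin(t) - 55.06347)/(0.79*sin(t)^2 + 3.2*sin(t) + 3.91)^3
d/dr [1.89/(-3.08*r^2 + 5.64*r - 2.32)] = (11.6424*r - 10.6596)/(3.08*r^2 - 5.64*r + 2.32)^2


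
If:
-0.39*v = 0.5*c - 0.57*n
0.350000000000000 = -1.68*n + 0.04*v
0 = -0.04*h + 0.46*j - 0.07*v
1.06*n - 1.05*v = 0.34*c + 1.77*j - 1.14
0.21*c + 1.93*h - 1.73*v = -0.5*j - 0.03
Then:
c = -0.87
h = 0.79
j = 0.20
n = -0.19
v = 0.85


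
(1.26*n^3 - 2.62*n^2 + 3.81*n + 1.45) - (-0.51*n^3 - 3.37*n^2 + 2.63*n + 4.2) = 1.77*n^3 + 0.75*n^2 + 1.18*n - 2.75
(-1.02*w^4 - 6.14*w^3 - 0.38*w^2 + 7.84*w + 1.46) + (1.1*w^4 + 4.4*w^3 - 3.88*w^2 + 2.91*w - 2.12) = 0.0800000000000001*w^4 - 1.74*w^3 - 4.26*w^2 + 10.75*w - 0.66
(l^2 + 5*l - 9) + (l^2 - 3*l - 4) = 2*l^2 + 2*l - 13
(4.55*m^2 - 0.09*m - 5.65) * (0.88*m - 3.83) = 4.004*m^3 - 17.5057*m^2 - 4.6273*m + 21.6395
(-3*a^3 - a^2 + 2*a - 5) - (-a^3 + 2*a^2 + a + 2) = -2*a^3 - 3*a^2 + a - 7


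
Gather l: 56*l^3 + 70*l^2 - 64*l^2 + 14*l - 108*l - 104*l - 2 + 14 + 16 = 56*l^3 + 6*l^2 - 198*l + 28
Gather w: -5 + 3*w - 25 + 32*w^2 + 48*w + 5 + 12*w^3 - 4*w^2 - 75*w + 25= 12*w^3 + 28*w^2 - 24*w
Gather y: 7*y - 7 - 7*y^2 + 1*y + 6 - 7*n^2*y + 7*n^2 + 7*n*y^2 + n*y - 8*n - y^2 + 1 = 7*n^2 - 8*n + y^2*(7*n - 8) + y*(-7*n^2 + n + 8)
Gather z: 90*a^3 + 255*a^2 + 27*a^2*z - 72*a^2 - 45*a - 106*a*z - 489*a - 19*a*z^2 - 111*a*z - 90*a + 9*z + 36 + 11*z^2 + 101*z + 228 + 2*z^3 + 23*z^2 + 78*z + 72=90*a^3 + 183*a^2 - 624*a + 2*z^3 + z^2*(34 - 19*a) + z*(27*a^2 - 217*a + 188) + 336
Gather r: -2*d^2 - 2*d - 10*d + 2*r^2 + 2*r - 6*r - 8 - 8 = -2*d^2 - 12*d + 2*r^2 - 4*r - 16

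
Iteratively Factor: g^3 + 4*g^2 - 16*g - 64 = (g - 4)*(g^2 + 8*g + 16) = (g - 4)*(g + 4)*(g + 4)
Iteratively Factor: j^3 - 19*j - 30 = (j + 3)*(j^2 - 3*j - 10) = (j + 2)*(j + 3)*(j - 5)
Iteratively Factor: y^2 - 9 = (y - 3)*(y + 3)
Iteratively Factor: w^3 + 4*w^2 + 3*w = (w)*(w^2 + 4*w + 3) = w*(w + 1)*(w + 3)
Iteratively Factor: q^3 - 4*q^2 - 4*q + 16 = (q - 4)*(q^2 - 4) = (q - 4)*(q - 2)*(q + 2)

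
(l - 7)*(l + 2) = l^2 - 5*l - 14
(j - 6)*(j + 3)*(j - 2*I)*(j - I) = j^4 - 3*j^3 - 3*I*j^3 - 20*j^2 + 9*I*j^2 + 6*j + 54*I*j + 36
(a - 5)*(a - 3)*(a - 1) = a^3 - 9*a^2 + 23*a - 15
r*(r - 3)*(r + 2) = r^3 - r^2 - 6*r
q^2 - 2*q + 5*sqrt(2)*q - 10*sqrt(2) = (q - 2)*(q + 5*sqrt(2))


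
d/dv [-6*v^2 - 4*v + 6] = -12*v - 4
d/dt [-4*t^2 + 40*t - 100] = 40 - 8*t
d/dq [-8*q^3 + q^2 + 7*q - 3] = -24*q^2 + 2*q + 7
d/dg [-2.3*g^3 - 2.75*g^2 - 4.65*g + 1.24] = -6.9*g^2 - 5.5*g - 4.65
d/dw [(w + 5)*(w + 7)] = 2*w + 12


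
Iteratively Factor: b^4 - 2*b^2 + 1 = (b + 1)*(b^3 - b^2 - b + 1) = (b - 1)*(b + 1)*(b^2 - 1) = (b - 1)^2*(b + 1)*(b + 1)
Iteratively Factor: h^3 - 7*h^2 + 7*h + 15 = (h - 5)*(h^2 - 2*h - 3) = (h - 5)*(h - 3)*(h + 1)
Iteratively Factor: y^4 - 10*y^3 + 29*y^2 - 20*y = (y - 1)*(y^3 - 9*y^2 + 20*y) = (y - 4)*(y - 1)*(y^2 - 5*y) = (y - 5)*(y - 4)*(y - 1)*(y)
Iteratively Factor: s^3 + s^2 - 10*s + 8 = (s - 2)*(s^2 + 3*s - 4) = (s - 2)*(s - 1)*(s + 4)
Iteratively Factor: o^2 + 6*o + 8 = (o + 4)*(o + 2)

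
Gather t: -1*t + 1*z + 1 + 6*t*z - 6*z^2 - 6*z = t*(6*z - 1) - 6*z^2 - 5*z + 1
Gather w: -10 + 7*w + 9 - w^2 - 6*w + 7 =-w^2 + w + 6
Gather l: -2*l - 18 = -2*l - 18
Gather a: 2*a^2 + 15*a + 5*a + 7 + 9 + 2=2*a^2 + 20*a + 18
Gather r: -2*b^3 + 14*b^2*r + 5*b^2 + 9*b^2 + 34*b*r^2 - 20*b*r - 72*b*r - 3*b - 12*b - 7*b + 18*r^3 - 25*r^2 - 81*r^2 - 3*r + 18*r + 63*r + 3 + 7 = -2*b^3 + 14*b^2 - 22*b + 18*r^3 + r^2*(34*b - 106) + r*(14*b^2 - 92*b + 78) + 10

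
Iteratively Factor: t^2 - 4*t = (t - 4)*(t)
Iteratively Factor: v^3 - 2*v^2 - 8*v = (v)*(v^2 - 2*v - 8) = v*(v - 4)*(v + 2)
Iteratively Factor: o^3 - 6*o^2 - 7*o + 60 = (o + 3)*(o^2 - 9*o + 20) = (o - 5)*(o + 3)*(o - 4)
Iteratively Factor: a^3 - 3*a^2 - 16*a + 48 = (a - 4)*(a^2 + a - 12) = (a - 4)*(a + 4)*(a - 3)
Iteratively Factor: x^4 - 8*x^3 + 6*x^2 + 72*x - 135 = (x - 5)*(x^3 - 3*x^2 - 9*x + 27) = (x - 5)*(x - 3)*(x^2 - 9) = (x - 5)*(x - 3)^2*(x + 3)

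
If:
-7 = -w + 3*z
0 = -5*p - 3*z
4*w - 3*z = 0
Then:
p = 28/15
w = -7/3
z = -28/9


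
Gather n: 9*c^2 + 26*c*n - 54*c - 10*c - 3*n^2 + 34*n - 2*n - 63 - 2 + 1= 9*c^2 - 64*c - 3*n^2 + n*(26*c + 32) - 64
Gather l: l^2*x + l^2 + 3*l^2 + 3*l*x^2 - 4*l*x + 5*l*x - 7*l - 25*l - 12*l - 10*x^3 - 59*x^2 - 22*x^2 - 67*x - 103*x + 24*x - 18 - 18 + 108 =l^2*(x + 4) + l*(3*x^2 + x - 44) - 10*x^3 - 81*x^2 - 146*x + 72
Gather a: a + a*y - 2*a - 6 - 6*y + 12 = a*(y - 1) - 6*y + 6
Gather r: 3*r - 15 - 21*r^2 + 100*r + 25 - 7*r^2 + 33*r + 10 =-28*r^2 + 136*r + 20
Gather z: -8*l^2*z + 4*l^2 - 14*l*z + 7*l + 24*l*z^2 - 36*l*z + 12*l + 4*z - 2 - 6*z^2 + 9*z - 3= 4*l^2 + 19*l + z^2*(24*l - 6) + z*(-8*l^2 - 50*l + 13) - 5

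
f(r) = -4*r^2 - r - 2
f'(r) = -8*r - 1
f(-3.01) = -35.23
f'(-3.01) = 23.08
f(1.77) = -16.30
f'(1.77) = -15.16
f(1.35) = -10.64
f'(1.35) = -11.80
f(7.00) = -205.00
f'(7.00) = -57.00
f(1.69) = -15.11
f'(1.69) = -14.52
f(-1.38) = -8.24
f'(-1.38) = 10.04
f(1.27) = -9.72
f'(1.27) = -11.16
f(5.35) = -121.84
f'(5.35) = -43.80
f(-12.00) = -566.00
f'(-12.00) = 95.00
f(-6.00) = -140.00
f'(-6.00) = 47.00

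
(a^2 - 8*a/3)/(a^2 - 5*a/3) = (3*a - 8)/(3*a - 5)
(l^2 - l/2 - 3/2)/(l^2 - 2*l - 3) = (l - 3/2)/(l - 3)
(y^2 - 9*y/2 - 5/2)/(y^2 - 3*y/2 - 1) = (y - 5)/(y - 2)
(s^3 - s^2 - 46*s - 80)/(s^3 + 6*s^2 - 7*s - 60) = (s^2 - 6*s - 16)/(s^2 + s - 12)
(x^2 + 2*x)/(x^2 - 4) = x/(x - 2)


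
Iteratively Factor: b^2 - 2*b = (b - 2)*(b)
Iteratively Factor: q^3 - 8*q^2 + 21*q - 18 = (q - 2)*(q^2 - 6*q + 9) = (q - 3)*(q - 2)*(q - 3)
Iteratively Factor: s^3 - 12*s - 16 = (s + 2)*(s^2 - 2*s - 8) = (s + 2)^2*(s - 4)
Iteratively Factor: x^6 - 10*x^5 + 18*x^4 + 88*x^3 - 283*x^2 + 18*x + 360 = (x + 1)*(x^5 - 11*x^4 + 29*x^3 + 59*x^2 - 342*x + 360) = (x - 5)*(x + 1)*(x^4 - 6*x^3 - x^2 + 54*x - 72) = (x - 5)*(x - 4)*(x + 1)*(x^3 - 2*x^2 - 9*x + 18) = (x - 5)*(x - 4)*(x - 3)*(x + 1)*(x^2 + x - 6) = (x - 5)*(x - 4)*(x - 3)*(x + 1)*(x + 3)*(x - 2)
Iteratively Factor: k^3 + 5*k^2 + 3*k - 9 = (k + 3)*(k^2 + 2*k - 3) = (k + 3)^2*(k - 1)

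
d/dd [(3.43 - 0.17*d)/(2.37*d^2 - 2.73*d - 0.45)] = (0.4029*d^2 - 16.2582*d + 9.4404)/(5.6169*d^4 - 12.9402*d^3 + 5.3199*d^2 + 2.457*d + 0.2025)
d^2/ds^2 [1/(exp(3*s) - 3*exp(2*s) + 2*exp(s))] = ((-9*exp(2*s) + 12*exp(s) - 2)*(exp(2*s) - 3*exp(s) + 2) + 2*(3*exp(2*s) - 6*exp(s) + 2)^2)*exp(-s)/(exp(2*s) - 3*exp(s) + 2)^3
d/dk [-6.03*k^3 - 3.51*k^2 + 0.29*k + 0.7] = -18.09*k^2 - 7.02*k + 0.29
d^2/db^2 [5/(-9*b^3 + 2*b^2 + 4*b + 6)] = 10*((27*b - 2)*(-9*b^3 + 2*b^2 + 4*b + 6) + (-27*b^2 + 4*b + 4)^2)/(-9*b^3 + 2*b^2 + 4*b + 6)^3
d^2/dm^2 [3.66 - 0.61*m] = 0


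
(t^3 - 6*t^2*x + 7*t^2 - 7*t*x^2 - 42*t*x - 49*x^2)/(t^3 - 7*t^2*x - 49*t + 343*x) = (t + x)/(t - 7)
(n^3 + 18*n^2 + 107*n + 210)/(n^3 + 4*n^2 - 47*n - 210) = (n + 7)/(n - 7)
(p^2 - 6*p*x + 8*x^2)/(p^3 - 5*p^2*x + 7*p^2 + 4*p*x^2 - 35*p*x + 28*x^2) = (-p + 2*x)/(-p^2 + p*x - 7*p + 7*x)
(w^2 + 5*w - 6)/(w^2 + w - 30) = (w - 1)/(w - 5)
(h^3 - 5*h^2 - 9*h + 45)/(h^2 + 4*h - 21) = (h^2 - 2*h - 15)/(h + 7)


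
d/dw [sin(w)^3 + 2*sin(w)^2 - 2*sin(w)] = (3*sin(w)^2 + 4*sin(w) - 2)*cos(w)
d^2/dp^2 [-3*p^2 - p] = -6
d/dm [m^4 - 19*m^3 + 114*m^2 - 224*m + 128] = 4*m^3 - 57*m^2 + 228*m - 224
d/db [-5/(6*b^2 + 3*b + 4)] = 15*(4*b + 1)/(6*b^2 + 3*b + 4)^2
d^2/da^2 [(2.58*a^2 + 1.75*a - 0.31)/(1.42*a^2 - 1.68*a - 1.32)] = (19.367096*a^3 + 25.265208*a^2 + 24.118416*a - 1.682832)/(2.863288*a^6 - 10.162656*a^5 + 4.03848*a^4 + 14.15232*a^3 - 3.75408*a^2 - 8.781696*a - 2.299968)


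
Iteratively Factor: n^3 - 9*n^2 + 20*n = (n)*(n^2 - 9*n + 20) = n*(n - 4)*(n - 5)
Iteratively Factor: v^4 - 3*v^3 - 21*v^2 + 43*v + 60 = (v + 1)*(v^3 - 4*v^2 - 17*v + 60) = (v - 5)*(v + 1)*(v^2 + v - 12) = (v - 5)*(v + 1)*(v + 4)*(v - 3)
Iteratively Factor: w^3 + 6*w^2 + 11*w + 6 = (w + 2)*(w^2 + 4*w + 3) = (w + 2)*(w + 3)*(w + 1)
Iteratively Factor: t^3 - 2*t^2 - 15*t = (t - 5)*(t^2 + 3*t) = (t - 5)*(t + 3)*(t)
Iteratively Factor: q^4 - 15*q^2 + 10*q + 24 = (q - 3)*(q^3 + 3*q^2 - 6*q - 8) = (q - 3)*(q + 1)*(q^2 + 2*q - 8) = (q - 3)*(q - 2)*(q + 1)*(q + 4)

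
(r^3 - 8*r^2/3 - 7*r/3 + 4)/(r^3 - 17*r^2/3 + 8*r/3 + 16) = (r - 1)/(r - 4)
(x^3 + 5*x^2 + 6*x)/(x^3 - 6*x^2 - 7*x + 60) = x*(x + 2)/(x^2 - 9*x + 20)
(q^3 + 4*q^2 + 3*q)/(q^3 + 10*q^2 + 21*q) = (q + 1)/(q + 7)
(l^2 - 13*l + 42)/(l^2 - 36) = (l - 7)/(l + 6)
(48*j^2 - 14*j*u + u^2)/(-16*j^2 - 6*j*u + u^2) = (-6*j + u)/(2*j + u)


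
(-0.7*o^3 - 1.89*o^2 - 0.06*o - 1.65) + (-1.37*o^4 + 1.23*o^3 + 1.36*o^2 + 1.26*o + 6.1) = -1.37*o^4 + 0.53*o^3 - 0.53*o^2 + 1.2*o + 4.45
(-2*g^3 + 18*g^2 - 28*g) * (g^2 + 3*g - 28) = -2*g^5 + 12*g^4 + 82*g^3 - 588*g^2 + 784*g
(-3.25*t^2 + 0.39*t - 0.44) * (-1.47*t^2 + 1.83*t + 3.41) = 4.7775*t^4 - 6.5208*t^3 - 9.722*t^2 + 0.5247*t - 1.5004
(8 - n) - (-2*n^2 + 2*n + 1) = 2*n^2 - 3*n + 7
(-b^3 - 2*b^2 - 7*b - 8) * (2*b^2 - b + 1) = -2*b^5 - 3*b^4 - 13*b^3 - 11*b^2 + b - 8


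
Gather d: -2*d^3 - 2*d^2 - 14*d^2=-2*d^3 - 16*d^2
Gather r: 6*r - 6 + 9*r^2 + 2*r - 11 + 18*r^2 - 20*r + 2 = 27*r^2 - 12*r - 15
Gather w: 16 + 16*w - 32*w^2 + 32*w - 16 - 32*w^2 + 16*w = -64*w^2 + 64*w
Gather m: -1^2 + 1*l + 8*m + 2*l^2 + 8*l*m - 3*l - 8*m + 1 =2*l^2 + 8*l*m - 2*l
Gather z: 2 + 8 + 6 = 16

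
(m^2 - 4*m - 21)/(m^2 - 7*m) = (m + 3)/m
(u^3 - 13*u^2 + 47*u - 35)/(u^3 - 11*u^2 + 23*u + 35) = (u - 1)/(u + 1)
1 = 1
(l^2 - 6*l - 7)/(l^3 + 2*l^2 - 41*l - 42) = (l - 7)/(l^2 + l - 42)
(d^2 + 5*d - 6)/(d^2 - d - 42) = (d - 1)/(d - 7)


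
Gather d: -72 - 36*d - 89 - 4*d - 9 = -40*d - 170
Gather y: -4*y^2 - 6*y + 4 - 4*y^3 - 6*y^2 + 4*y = -4*y^3 - 10*y^2 - 2*y + 4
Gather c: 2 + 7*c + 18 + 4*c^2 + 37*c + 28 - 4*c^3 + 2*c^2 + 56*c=-4*c^3 + 6*c^2 + 100*c + 48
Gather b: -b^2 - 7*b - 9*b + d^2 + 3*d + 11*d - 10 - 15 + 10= -b^2 - 16*b + d^2 + 14*d - 15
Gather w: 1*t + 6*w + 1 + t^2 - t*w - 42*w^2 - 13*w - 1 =t^2 + t - 42*w^2 + w*(-t - 7)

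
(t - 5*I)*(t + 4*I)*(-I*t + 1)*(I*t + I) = t^4 + t^3 + 21*t^2 + 21*t + 20*I*t + 20*I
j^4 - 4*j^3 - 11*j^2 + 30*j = j*(j - 5)*(j - 2)*(j + 3)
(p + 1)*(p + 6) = p^2 + 7*p + 6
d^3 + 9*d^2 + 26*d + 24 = (d + 2)*(d + 3)*(d + 4)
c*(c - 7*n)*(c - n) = c^3 - 8*c^2*n + 7*c*n^2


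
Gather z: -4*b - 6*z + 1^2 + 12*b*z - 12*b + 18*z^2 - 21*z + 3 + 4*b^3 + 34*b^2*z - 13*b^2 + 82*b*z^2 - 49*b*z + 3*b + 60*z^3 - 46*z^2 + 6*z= 4*b^3 - 13*b^2 - 13*b + 60*z^3 + z^2*(82*b - 28) + z*(34*b^2 - 37*b - 21) + 4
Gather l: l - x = l - x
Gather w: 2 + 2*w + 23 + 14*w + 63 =16*w + 88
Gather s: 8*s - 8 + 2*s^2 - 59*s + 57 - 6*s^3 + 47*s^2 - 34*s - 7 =-6*s^3 + 49*s^2 - 85*s + 42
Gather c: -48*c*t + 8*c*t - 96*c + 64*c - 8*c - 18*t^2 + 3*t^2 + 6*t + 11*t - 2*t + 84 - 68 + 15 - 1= c*(-40*t - 40) - 15*t^2 + 15*t + 30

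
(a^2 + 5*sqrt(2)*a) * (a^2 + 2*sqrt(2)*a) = a^4 + 7*sqrt(2)*a^3 + 20*a^2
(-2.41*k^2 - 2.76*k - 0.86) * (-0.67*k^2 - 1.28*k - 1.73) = 1.6147*k^4 + 4.934*k^3 + 8.2783*k^2 + 5.8756*k + 1.4878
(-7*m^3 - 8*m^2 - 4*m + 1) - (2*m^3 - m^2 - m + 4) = -9*m^3 - 7*m^2 - 3*m - 3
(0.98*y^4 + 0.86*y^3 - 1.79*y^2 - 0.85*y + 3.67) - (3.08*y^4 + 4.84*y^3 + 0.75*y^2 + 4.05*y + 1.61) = -2.1*y^4 - 3.98*y^3 - 2.54*y^2 - 4.9*y + 2.06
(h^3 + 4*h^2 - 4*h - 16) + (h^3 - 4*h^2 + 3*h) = 2*h^3 - h - 16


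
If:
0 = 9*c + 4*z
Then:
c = -4*z/9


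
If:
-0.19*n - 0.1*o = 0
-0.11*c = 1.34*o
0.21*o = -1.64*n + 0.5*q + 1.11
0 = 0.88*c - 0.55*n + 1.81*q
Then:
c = 3.83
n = 0.17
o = -0.31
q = -1.81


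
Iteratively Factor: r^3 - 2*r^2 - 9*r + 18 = (r + 3)*(r^2 - 5*r + 6) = (r - 2)*(r + 3)*(r - 3)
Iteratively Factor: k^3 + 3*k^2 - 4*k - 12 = (k - 2)*(k^2 + 5*k + 6) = (k - 2)*(k + 3)*(k + 2)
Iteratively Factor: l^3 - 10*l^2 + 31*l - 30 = (l - 5)*(l^2 - 5*l + 6) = (l - 5)*(l - 2)*(l - 3)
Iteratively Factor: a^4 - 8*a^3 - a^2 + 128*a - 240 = (a - 3)*(a^3 - 5*a^2 - 16*a + 80) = (a - 5)*(a - 3)*(a^2 - 16) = (a - 5)*(a - 4)*(a - 3)*(a + 4)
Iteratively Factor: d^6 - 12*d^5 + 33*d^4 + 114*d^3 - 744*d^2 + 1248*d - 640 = (d - 5)*(d^5 - 7*d^4 - 2*d^3 + 104*d^2 - 224*d + 128) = (d - 5)*(d - 2)*(d^4 - 5*d^3 - 12*d^2 + 80*d - 64) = (d - 5)*(d - 4)*(d - 2)*(d^3 - d^2 - 16*d + 16) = (d - 5)*(d - 4)*(d - 2)*(d + 4)*(d^2 - 5*d + 4) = (d - 5)*(d - 4)*(d - 2)*(d - 1)*(d + 4)*(d - 4)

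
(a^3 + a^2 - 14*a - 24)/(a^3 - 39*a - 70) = (a^2 - a - 12)/(a^2 - 2*a - 35)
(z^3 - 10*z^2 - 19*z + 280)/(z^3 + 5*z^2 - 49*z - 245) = (z - 8)/(z + 7)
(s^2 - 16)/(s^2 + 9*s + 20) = (s - 4)/(s + 5)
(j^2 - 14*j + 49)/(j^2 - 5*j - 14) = (j - 7)/(j + 2)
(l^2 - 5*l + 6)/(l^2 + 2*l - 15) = (l - 2)/(l + 5)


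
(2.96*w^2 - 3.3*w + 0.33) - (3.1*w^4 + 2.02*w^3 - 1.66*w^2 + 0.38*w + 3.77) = -3.1*w^4 - 2.02*w^3 + 4.62*w^2 - 3.68*w - 3.44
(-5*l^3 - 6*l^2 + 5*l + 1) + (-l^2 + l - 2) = -5*l^3 - 7*l^2 + 6*l - 1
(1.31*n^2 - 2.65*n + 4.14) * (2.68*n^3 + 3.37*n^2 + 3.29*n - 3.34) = 3.5108*n^5 - 2.6873*n^4 + 6.4746*n^3 + 0.857899999999999*n^2 + 22.4716*n - 13.8276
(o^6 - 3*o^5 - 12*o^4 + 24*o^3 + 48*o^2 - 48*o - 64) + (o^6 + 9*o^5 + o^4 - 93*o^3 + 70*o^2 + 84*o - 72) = 2*o^6 + 6*o^5 - 11*o^4 - 69*o^3 + 118*o^2 + 36*o - 136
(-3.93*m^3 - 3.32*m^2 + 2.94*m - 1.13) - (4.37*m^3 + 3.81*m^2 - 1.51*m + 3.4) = -8.3*m^3 - 7.13*m^2 + 4.45*m - 4.53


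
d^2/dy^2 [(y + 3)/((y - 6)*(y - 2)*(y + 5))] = 2*(3*y^5 + 9*y^4 - 35*y^3 - 531*y^2 + 756*y + 4572)/(y^9 - 9*y^8 - 57*y^7 + 657*y^6 + 516*y^5 - 15516*y^4 + 19088*y^3 + 108720*y^2 - 302400*y + 216000)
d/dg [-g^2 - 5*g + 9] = -2*g - 5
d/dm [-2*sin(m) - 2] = -2*cos(m)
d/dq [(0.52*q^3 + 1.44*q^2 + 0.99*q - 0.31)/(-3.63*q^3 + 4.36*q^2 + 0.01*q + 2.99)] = (8.88178419700125e-16*q^5 + 7.4944*q^4 + 7.1978*q^3 - 3.0135*q^2 + 11.3144*q + 2.9632)/(13.1769*q^6 - 31.6536*q^5 + 18.937*q^4 - 21.6202*q^3 + 26.0729*q^2 + 0.0598*q + 8.9401)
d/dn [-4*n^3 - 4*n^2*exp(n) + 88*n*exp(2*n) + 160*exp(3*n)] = -4*n^2*exp(n) - 12*n^2 + 176*n*exp(2*n) - 8*n*exp(n) + 480*exp(3*n) + 88*exp(2*n)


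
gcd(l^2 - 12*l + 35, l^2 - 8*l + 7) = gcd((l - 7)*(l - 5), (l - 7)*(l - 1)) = l - 7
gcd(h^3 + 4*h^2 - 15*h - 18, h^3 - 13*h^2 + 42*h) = 1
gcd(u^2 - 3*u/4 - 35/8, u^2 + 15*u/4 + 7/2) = u + 7/4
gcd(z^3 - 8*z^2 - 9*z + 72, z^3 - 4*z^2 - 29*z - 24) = z^2 - 5*z - 24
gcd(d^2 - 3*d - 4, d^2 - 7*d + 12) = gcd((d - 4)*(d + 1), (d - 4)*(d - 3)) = d - 4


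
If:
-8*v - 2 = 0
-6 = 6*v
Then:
No Solution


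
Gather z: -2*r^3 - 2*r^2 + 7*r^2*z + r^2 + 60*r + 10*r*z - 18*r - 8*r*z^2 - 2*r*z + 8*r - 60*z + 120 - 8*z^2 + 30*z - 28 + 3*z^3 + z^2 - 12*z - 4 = -2*r^3 - r^2 + 50*r + 3*z^3 + z^2*(-8*r - 7) + z*(7*r^2 + 8*r - 42) + 88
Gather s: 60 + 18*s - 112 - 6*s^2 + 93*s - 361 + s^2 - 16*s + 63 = -5*s^2 + 95*s - 350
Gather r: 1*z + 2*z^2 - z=2*z^2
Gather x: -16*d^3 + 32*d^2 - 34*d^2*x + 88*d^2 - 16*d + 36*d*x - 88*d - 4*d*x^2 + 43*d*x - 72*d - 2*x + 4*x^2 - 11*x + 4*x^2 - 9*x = -16*d^3 + 120*d^2 - 176*d + x^2*(8 - 4*d) + x*(-34*d^2 + 79*d - 22)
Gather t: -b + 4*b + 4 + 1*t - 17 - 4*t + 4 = 3*b - 3*t - 9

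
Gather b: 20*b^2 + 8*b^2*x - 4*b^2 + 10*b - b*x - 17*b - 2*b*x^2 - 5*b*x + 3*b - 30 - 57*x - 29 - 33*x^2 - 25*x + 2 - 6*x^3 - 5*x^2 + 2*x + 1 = b^2*(8*x + 16) + b*(-2*x^2 - 6*x - 4) - 6*x^3 - 38*x^2 - 80*x - 56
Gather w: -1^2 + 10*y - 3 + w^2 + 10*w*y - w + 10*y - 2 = w^2 + w*(10*y - 1) + 20*y - 6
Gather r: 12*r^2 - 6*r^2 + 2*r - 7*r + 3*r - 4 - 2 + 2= 6*r^2 - 2*r - 4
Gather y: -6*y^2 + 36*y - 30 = -6*y^2 + 36*y - 30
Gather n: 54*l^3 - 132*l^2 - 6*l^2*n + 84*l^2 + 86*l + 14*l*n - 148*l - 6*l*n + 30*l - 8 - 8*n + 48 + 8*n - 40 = 54*l^3 - 48*l^2 - 32*l + n*(-6*l^2 + 8*l)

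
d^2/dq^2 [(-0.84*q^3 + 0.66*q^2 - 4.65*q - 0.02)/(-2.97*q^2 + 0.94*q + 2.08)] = (-7.105427357601e-15*q^5 + 90.21201*q^3 - 13.55058*q^2 + 193.82508*q - 23.61176)/(26.198073*q^6 - 24.874938*q^5 - 47.16954*q^4 + 34.01108*q^3 + 33.03456*q^2 - 12.200448*q - 8.998912)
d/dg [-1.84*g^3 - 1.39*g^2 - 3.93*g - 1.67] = -5.52*g^2 - 2.78*g - 3.93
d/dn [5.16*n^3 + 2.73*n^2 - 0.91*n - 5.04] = 15.48*n^2 + 5.46*n - 0.91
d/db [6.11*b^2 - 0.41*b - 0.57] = 12.22*b - 0.41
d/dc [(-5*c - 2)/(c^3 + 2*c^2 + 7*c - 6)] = 2*(5*c^3 + 8*c^2 + 4*c + 22)/(c^6 + 4*c^5 + 18*c^4 + 16*c^3 + 25*c^2 - 84*c + 36)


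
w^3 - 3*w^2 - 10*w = w*(w - 5)*(w + 2)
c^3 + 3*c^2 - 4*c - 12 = (c - 2)*(c + 2)*(c + 3)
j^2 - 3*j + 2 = (j - 2)*(j - 1)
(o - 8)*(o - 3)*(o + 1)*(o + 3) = o^4 - 7*o^3 - 17*o^2 + 63*o + 72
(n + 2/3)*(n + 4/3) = n^2 + 2*n + 8/9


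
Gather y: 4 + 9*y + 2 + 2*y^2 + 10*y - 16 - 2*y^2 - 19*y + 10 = 0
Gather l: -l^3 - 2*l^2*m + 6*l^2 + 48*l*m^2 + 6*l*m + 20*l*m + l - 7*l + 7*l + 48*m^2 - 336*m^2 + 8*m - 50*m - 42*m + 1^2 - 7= -l^3 + l^2*(6 - 2*m) + l*(48*m^2 + 26*m + 1) - 288*m^2 - 84*m - 6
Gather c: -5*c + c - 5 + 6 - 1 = -4*c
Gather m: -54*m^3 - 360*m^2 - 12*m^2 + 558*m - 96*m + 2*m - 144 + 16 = -54*m^3 - 372*m^2 + 464*m - 128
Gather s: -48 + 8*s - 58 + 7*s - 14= 15*s - 120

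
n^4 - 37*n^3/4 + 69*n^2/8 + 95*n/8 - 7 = (n - 8)*(n - 7/4)*(n - 1/2)*(n + 1)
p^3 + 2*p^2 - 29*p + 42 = (p - 3)*(p - 2)*(p + 7)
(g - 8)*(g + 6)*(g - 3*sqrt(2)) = g^3 - 3*sqrt(2)*g^2 - 2*g^2 - 48*g + 6*sqrt(2)*g + 144*sqrt(2)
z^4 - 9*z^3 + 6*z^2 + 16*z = z*(z - 8)*(z - 2)*(z + 1)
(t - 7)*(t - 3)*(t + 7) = t^3 - 3*t^2 - 49*t + 147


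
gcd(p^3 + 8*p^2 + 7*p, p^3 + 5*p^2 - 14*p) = p^2 + 7*p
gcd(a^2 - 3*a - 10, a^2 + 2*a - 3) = 1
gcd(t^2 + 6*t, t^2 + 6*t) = t^2 + 6*t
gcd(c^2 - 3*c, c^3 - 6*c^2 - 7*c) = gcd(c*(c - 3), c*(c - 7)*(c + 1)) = c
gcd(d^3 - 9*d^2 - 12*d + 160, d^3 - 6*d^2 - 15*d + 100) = d^2 - d - 20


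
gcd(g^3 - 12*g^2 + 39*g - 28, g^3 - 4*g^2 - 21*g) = g - 7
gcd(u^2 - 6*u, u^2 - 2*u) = u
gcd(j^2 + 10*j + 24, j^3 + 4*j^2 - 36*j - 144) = j^2 + 10*j + 24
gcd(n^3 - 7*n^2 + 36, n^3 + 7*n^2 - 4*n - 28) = n + 2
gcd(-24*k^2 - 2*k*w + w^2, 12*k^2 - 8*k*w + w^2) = -6*k + w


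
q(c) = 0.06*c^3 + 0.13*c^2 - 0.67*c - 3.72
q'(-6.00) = 4.25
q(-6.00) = -7.98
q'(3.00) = 1.73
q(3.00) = -2.94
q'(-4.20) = 1.41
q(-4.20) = -3.06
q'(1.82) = 0.40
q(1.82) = -4.15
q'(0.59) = -0.45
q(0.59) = -4.06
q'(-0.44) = -0.75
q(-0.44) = -3.41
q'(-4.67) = 2.04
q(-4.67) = -3.87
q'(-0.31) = -0.73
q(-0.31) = -3.50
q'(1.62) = 0.22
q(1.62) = -4.21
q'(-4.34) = 1.59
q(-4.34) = -3.27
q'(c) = 0.18*c^2 + 0.26*c - 0.67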